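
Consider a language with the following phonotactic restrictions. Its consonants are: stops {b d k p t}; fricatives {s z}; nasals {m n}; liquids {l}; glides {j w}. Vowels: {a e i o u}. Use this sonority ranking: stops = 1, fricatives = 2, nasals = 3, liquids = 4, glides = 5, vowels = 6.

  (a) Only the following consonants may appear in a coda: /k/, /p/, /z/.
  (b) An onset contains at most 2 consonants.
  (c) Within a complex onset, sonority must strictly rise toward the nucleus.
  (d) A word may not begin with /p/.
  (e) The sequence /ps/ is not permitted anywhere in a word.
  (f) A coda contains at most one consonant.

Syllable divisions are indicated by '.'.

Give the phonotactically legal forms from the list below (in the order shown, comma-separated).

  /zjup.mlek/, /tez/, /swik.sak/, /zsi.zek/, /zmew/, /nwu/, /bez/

/zjup.mlek/, /tez/, /swik.sak/, /nwu/, /bez/

/zjup.mlek/ — σ1 onset /zj/ (2→5 rises), coda /p/ ok; σ2 onset /ml/ (3→4 rises), coda /k/ ok → phonotactically legal
/tez/ — σ1 onset /t/, coda /z/ ok → phonotactically legal
/swik.sak/ — σ1 onset /sw/ (2→5 rises), coda /k/ ok; σ2 onset /s/, coda /k/ ok → phonotactically legal
/zsi.zek/ — violates constraint (c): syllable 1 onset /zs/: /z/ (fricative, 2) → /s/ (fricative, 2) does not rise → phonotactically illegal
/zmew/ — violates constraint (a): syllable 1 coda contains /w/, which is not a licensed coda consonant → phonotactically illegal
/nwu/ — σ1 onset /nw/ (3→5 rises), coda /∅/ ok → phonotactically legal
/bez/ — σ1 onset /b/, coda /z/ ok → phonotactically legal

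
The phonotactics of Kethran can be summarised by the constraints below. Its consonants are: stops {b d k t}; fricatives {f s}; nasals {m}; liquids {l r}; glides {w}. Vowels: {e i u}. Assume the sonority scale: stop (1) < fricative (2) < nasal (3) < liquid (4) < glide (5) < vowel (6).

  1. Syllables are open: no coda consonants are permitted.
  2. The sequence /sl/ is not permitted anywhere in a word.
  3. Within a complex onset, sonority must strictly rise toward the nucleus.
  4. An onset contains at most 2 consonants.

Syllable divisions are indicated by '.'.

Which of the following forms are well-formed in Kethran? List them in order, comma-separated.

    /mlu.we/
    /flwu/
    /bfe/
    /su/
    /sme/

/mlu.we/, /bfe/, /su/, /sme/

/mlu.we/ — σ1 onset /ml/ (3→4 rises), coda /∅/ ok; σ2 onset /w/, coda /∅/ ok → well-formed
/flwu/ — violates constraint 4: syllable 1 onset /flw/ has 3 consonants (> 2) → ill-formed
/bfe/ — σ1 onset /bf/ (1→2 rises), coda /∅/ ok → well-formed
/su/ — σ1 onset /s/, coda /∅/ ok → well-formed
/sme/ — σ1 onset /sm/ (2→3 rises), coda /∅/ ok → well-formed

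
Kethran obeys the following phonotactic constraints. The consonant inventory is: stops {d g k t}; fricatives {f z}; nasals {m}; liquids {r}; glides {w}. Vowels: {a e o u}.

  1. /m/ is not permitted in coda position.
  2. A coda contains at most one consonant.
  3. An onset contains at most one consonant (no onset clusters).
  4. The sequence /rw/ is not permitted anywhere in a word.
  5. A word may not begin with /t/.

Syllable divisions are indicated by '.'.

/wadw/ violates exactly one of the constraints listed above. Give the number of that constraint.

/wadw/: syllable 1 coda /dw/ has 2 consonants (> 1).
This is a violation of constraint 2: "A coda contains at most one consonant."
The remaining constraints (1, 3, 4, 5) are satisfied.

2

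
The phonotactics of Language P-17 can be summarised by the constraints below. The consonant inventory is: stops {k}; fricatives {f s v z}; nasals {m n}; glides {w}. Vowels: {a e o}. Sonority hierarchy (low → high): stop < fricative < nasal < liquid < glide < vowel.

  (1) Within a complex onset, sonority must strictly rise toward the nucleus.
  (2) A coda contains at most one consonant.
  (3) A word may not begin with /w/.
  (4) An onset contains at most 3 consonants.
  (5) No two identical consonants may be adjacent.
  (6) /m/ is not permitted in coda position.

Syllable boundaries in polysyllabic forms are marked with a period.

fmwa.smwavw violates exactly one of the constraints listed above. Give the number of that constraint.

fmwa.smwavw: syllable 2 coda /vw/ has 2 consonants (> 1).
This is a violation of constraint 2: "A coda contains at most one consonant."
The remaining constraints (1, 3, 4, 5, 6) are satisfied.

2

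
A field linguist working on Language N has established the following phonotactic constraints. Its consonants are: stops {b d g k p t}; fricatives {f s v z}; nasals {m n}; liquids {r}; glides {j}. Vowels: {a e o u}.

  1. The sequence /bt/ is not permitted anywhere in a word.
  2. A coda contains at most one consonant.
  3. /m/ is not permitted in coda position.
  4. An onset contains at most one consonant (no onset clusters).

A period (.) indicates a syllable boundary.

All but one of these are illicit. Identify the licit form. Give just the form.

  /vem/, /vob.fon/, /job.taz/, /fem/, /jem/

/vem/ — violates constraint 3: syllable 1 coda contains /m/ → illicit
/vob.fon/ — σ1 onset /v/, coda /b/ ok; σ2 onset /f/, coda /n/ ok → licit
/job.taz/ — violates constraint 1: contains banned sequence /bt/ → illicit
/fem/ — violates constraint 3: syllable 1 coda contains /m/ → illicit
/jem/ — violates constraint 3: syllable 1 coda contains /m/ → illicit

/vob.fon/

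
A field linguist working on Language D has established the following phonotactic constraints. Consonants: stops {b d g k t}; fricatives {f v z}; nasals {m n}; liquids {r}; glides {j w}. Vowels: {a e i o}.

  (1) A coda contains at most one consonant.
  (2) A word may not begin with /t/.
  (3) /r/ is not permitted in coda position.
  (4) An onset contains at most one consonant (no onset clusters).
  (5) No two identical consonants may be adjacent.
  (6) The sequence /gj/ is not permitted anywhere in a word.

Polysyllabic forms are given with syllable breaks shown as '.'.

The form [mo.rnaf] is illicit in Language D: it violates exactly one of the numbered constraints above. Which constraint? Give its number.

4

[mo.rnaf]: syllable 2 onset /rn/ has 2 consonants (> 1).
This is a violation of constraint 4: "An onset contains at most one consonant (no onset clusters)."
The remaining constraints (1, 2, 3, 5, 6) are satisfied.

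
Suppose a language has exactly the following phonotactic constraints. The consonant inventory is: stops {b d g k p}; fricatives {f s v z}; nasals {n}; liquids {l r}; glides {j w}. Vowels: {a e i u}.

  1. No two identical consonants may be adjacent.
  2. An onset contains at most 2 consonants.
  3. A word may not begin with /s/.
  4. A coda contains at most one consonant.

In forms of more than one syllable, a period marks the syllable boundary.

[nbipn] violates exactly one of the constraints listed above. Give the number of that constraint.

4

[nbipn]: syllable 1 coda /pn/ has 2 consonants (> 1).
This is a violation of constraint 4: "A coda contains at most one consonant."
The remaining constraints (1, 2, 3) are satisfied.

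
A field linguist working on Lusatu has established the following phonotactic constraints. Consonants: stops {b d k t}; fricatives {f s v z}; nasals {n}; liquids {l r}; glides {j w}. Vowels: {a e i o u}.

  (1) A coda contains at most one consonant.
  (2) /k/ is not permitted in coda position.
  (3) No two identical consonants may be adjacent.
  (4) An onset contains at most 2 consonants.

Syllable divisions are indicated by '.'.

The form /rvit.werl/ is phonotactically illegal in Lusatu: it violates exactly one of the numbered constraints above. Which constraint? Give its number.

/rvit.werl/: syllable 2 coda /rl/ has 2 consonants (> 1).
This is a violation of constraint 1: "A coda contains at most one consonant."
The remaining constraints (2, 3, 4) are satisfied.

1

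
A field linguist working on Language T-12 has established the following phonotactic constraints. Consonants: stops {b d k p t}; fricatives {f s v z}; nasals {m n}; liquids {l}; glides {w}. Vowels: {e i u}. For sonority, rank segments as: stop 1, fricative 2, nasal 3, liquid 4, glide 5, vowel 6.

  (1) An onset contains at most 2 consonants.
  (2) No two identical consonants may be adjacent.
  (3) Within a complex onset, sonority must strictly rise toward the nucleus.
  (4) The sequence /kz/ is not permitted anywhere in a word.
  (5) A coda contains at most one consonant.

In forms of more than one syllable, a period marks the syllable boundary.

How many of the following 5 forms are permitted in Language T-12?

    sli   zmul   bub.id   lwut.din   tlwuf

4

sli — σ1 onset /sl/ (2→4 rises), coda /∅/ ok → permitted
zmul — σ1 onset /zm/ (2→3 rises), coda /l/ ok → permitted
bub.id — σ1 onset /b/, coda /b/ ok; σ2 onset /∅/, coda /d/ ok → permitted
lwut.din — σ1 onset /lw/ (4→5 rises), coda /t/ ok; σ2 onset /d/, coda /n/ ok → permitted
tlwuf — violates constraint 1: syllable 1 onset /tlw/ has 3 consonants (> 2) → not permitted
Permitted: sli, zmul, bub.id, lwut.din → 4.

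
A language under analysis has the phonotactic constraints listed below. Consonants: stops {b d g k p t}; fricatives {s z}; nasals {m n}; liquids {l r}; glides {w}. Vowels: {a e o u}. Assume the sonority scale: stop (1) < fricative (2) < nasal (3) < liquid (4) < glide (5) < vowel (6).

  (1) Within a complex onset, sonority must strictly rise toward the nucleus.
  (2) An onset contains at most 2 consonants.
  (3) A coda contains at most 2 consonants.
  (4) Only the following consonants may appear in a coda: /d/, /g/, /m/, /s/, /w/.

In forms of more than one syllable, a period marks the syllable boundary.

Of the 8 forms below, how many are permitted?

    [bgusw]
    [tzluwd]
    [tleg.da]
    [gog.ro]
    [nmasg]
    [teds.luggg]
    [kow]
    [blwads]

3

[bgusw] — violates constraint 1: syllable 1 onset /bg/: /b/ (stop, 1) → /g/ (stop, 1) does not rise → not permitted
[tzluwd] — violates constraint 2: syllable 1 onset /tzl/ has 3 consonants (> 2) → not permitted
[tleg.da] — σ1 onset /tl/ (1→4 rises), coda /g/ ok; σ2 onset /d/, coda /∅/ ok → permitted
[gog.ro] — σ1 onset /g/, coda /g/ ok; σ2 onset /r/, coda /∅/ ok → permitted
[nmasg] — violates constraint 1: syllable 1 onset /nm/: /n/ (nasal, 3) → /m/ (nasal, 3) does not rise → not permitted
[teds.luggg] — violates constraint 3: syllable 2 coda /ggg/ has 3 consonants (> 2) → not permitted
[kow] — σ1 onset /k/, coda /w/ ok → permitted
[blwads] — violates constraint 2: syllable 1 onset /blw/ has 3 consonants (> 2) → not permitted
Permitted: [tleg.da], [gog.ro], [kow] → 3.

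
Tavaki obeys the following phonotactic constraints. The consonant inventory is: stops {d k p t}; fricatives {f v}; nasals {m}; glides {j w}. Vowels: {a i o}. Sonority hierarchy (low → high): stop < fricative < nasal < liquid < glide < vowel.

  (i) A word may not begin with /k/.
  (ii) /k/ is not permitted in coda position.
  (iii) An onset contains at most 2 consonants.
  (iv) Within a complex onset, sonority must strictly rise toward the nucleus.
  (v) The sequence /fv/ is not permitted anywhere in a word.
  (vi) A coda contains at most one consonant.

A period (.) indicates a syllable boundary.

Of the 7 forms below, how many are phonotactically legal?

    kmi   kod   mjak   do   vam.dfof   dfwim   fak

kmi — violates constraint (i): word begins with /k/ → phonotactically illegal
kod — violates constraint (i): word begins with /k/ → phonotactically illegal
mjak — violates constraint (ii): syllable 1 coda contains /k/ → phonotactically illegal
do — σ1 onset /d/, coda /∅/ ok → phonotactically legal
vam.dfof — σ1 onset /v/, coda /m/ ok; σ2 onset /df/ (1→2 rises), coda /f/ ok → phonotactically legal
dfwim — violates constraint (iii): syllable 1 onset /dfw/ has 3 consonants (> 2) → phonotactically illegal
fak — violates constraint (ii): syllable 1 coda contains /k/ → phonotactically illegal
Phonotactically legal: do, vam.dfof → 2.

2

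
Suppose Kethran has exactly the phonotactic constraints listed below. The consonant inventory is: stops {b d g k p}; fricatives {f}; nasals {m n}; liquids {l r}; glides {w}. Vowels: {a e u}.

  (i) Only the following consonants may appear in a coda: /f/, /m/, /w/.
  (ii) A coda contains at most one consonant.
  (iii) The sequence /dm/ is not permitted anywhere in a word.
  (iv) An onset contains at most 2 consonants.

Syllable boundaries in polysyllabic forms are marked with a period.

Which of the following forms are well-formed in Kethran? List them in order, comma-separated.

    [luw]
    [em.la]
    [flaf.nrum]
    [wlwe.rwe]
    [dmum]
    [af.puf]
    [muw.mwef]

[luw] — σ1 onset /l/, coda /w/ ok → well-formed
[em.la] — σ1 onset /∅/, coda /m/ ok; σ2 onset /l/, coda /∅/ ok → well-formed
[flaf.nrum] — σ1 onset /fl/ (2C), coda /f/ ok; σ2 onset /nr/ (2C), coda /m/ ok → well-formed
[wlwe.rwe] — violates constraint (iv): syllable 1 onset /wlw/ has 3 consonants (> 2) → ill-formed
[dmum] — violates constraint (iii): contains banned sequence /dm/ → ill-formed
[af.puf] — σ1 onset /∅/, coda /f/ ok; σ2 onset /p/, coda /f/ ok → well-formed
[muw.mwef] — σ1 onset /m/, coda /w/ ok; σ2 onset /mw/ (2C), coda /f/ ok → well-formed

[luw], [em.la], [flaf.nrum], [af.puf], [muw.mwef]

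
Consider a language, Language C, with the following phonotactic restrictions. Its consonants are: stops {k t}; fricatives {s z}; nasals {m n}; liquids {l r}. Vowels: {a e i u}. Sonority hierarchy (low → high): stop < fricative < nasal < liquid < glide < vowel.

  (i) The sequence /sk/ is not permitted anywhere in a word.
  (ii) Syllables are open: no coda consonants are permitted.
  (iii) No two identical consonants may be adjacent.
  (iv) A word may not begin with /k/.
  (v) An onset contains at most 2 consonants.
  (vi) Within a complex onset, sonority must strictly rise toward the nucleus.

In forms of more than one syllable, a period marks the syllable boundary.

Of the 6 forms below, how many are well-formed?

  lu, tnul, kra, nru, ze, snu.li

lu — σ1 onset /l/, coda /∅/ ok → well-formed
tnul — violates constraint (ii): syllable 1 coda /l/ has 1 consonant (> 0) → ill-formed
kra — violates constraint (iv): word begins with /k/ → ill-formed
nru — σ1 onset /nr/ (3→4 rises), coda /∅/ ok → well-formed
ze — σ1 onset /z/, coda /∅/ ok → well-formed
snu.li — σ1 onset /sn/ (2→3 rises), coda /∅/ ok; σ2 onset /l/, coda /∅/ ok → well-formed
Well-formed: lu, nru, ze, snu.li → 4.

4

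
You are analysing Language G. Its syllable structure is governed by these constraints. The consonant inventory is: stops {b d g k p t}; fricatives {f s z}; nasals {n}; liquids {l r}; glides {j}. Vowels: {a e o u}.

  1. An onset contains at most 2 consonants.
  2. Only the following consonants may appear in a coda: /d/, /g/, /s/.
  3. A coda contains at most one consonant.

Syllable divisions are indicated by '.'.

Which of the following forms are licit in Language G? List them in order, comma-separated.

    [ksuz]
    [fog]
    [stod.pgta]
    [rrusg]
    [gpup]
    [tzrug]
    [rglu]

[ksuz] — violates constraint 2: syllable 1 coda contains /z/, which is not a licensed coda consonant → illicit
[fog] — σ1 onset /f/, coda /g/ ok → licit
[stod.pgta] — violates constraint 1: syllable 2 onset /pgt/ has 3 consonants (> 2) → illicit
[rrusg] — violates constraint 3: syllable 1 coda /sg/ has 2 consonants (> 1) → illicit
[gpup] — violates constraint 2: syllable 1 coda contains /p/, which is not a licensed coda consonant → illicit
[tzrug] — violates constraint 1: syllable 1 onset /tzr/ has 3 consonants (> 2) → illicit
[rglu] — violates constraint 1: syllable 1 onset /rgl/ has 3 consonants (> 2) → illicit

[fog]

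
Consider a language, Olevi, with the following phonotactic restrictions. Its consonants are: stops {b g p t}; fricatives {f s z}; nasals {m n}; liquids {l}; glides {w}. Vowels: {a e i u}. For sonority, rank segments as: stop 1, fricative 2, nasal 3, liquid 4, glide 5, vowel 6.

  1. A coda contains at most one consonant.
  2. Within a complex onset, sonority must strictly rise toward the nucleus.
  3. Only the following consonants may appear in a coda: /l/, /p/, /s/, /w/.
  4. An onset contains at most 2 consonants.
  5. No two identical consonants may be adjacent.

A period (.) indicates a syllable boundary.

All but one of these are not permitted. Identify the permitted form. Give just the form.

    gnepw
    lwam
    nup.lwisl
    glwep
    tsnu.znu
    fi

gnepw — violates constraint 1: syllable 1 coda /pw/ has 2 consonants (> 1) → not permitted
lwam — violates constraint 3: syllable 1 coda contains /m/, which is not a licensed coda consonant → not permitted
nup.lwisl — violates constraint 1: syllable 2 coda /sl/ has 2 consonants (> 1) → not permitted
glwep — violates constraint 4: syllable 1 onset /glw/ has 3 consonants (> 2) → not permitted
tsnu.znu — violates constraint 4: syllable 1 onset /tsn/ has 3 consonants (> 2) → not permitted
fi — σ1 onset /f/, coda /∅/ ok → permitted

fi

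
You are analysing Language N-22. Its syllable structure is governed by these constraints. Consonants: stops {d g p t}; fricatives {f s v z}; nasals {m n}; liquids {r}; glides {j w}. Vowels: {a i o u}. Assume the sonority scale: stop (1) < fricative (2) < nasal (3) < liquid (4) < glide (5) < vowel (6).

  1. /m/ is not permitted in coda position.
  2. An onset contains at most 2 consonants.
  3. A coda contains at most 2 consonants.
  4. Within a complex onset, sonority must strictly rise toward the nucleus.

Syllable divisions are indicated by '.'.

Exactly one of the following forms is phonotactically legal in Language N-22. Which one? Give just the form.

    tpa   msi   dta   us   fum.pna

us

tpa — violates constraint 4: syllable 1 onset /tp/: /t/ (stop, 1) → /p/ (stop, 1) does not rise → phonotactically illegal
msi — violates constraint 4: syllable 1 onset /ms/: /m/ (nasal, 3) → /s/ (fricative, 2) does not rise → phonotactically illegal
dta — violates constraint 4: syllable 1 onset /dt/: /d/ (stop, 1) → /t/ (stop, 1) does not rise → phonotactically illegal
us — σ1 onset /∅/, coda /s/ ok → phonotactically legal
fum.pna — violates constraint 1: syllable 1 coda contains /m/ → phonotactically illegal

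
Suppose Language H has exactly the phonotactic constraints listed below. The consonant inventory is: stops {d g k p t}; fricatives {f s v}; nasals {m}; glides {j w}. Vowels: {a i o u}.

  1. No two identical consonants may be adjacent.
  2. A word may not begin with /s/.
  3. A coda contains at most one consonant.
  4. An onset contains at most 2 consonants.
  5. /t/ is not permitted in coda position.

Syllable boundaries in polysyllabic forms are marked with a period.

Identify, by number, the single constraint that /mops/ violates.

/mops/: syllable 1 coda /ps/ has 2 consonants (> 1).
This is a violation of constraint 3: "A coda contains at most one consonant."
The remaining constraints (1, 2, 4, 5) are satisfied.

3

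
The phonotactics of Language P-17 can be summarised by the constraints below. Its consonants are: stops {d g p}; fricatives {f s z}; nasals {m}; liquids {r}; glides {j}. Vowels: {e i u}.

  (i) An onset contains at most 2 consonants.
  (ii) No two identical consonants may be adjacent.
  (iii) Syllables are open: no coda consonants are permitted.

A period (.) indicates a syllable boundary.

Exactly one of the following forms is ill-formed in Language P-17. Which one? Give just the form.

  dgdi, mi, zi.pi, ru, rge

dgdi

dgdi — violates constraint (i): syllable 1 onset /dgd/ has 3 consonants (> 2) → ill-formed
mi — σ1 onset /m/, coda /∅/ ok → well-formed
zi.pi — σ1 onset /z/, coda /∅/ ok; σ2 onset /p/, coda /∅/ ok → well-formed
ru — σ1 onset /r/, coda /∅/ ok → well-formed
rge — σ1 onset /rg/ (2C), coda /∅/ ok → well-formed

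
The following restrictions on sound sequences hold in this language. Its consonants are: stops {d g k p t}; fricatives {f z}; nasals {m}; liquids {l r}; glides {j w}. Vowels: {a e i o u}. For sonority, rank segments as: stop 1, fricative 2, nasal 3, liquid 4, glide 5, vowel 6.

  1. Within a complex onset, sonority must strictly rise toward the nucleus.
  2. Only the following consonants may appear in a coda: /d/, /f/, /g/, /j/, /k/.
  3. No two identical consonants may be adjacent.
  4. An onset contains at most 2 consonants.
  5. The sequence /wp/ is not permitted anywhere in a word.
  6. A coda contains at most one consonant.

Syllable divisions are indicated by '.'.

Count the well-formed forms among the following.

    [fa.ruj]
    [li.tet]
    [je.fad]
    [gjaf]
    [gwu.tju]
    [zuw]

[fa.ruj] — σ1 onset /f/, coda /∅/ ok; σ2 onset /r/, coda /j/ ok → well-formed
[li.tet] — violates constraint 2: syllable 2 coda contains /t/, which is not a licensed coda consonant → ill-formed
[je.fad] — σ1 onset /j/, coda /∅/ ok; σ2 onset /f/, coda /d/ ok → well-formed
[gjaf] — σ1 onset /gj/ (1→5 rises), coda /f/ ok → well-formed
[gwu.tju] — σ1 onset /gw/ (1→5 rises), coda /∅/ ok; σ2 onset /tj/ (1→5 rises), coda /∅/ ok → well-formed
[zuw] — violates constraint 2: syllable 1 coda contains /w/, which is not a licensed coda consonant → ill-formed
Well-formed: [fa.ruj], [je.fad], [gjaf], [gwu.tju] → 4.

4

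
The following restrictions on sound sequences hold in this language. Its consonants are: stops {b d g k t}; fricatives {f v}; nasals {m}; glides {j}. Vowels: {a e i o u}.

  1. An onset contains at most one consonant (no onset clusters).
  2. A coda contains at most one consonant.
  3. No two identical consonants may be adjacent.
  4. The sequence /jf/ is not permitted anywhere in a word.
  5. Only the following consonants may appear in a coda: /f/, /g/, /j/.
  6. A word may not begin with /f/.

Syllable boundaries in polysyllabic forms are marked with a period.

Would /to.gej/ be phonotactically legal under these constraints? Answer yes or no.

/to.gej/ — σ1 onset /t/, coda /∅/ ok; σ2 onset /g/, coda /j/ ok → phonotactically legal

yes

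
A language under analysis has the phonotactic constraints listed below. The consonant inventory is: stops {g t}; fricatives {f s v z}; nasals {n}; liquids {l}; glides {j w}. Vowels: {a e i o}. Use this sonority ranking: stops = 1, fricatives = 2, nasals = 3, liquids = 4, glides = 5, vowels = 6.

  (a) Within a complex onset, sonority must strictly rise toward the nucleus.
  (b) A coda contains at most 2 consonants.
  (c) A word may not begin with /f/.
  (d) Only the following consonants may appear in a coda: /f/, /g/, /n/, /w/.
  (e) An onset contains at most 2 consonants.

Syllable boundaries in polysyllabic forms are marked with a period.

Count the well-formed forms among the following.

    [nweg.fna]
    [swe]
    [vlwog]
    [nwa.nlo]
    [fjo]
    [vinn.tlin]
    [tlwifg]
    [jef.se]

[nweg.fna] — σ1 onset /nw/ (3→5 rises), coda /g/ ok; σ2 onset /fn/ (2→3 rises), coda /∅/ ok → well-formed
[swe] — σ1 onset /sw/ (2→5 rises), coda /∅/ ok → well-formed
[vlwog] — violates constraint (e): syllable 1 onset /vlw/ has 3 consonants (> 2) → ill-formed
[nwa.nlo] — σ1 onset /nw/ (3→5 rises), coda /∅/ ok; σ2 onset /nl/ (3→4 rises), coda /∅/ ok → well-formed
[fjo] — violates constraint (c): word begins with /f/ → ill-formed
[vinn.tlin] — σ1 onset /v/, coda /nn/ (2C) ok; σ2 onset /tl/ (1→4 rises), coda /n/ ok → well-formed
[tlwifg] — violates constraint (e): syllable 1 onset /tlw/ has 3 consonants (> 2) → ill-formed
[jef.se] — σ1 onset /j/, coda /f/ ok; σ2 onset /s/, coda /∅/ ok → well-formed
Well-formed: [nweg.fna], [swe], [nwa.nlo], [vinn.tlin], [jef.se] → 5.

5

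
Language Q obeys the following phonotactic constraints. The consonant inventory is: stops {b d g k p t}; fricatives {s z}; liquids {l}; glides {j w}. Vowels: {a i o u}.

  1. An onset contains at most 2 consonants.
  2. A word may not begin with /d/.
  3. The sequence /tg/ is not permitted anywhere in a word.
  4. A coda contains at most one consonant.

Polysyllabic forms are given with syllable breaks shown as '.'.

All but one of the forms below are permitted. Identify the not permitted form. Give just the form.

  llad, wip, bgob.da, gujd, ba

llad — σ1 onset /ll/ (2C), coda /d/ ok → permitted
wip — σ1 onset /w/, coda /p/ ok → permitted
bgob.da — σ1 onset /bg/ (2C), coda /b/ ok; σ2 onset /d/, coda /∅/ ok → permitted
gujd — violates constraint 4: syllable 1 coda /jd/ has 2 consonants (> 1) → not permitted
ba — σ1 onset /b/, coda /∅/ ok → permitted

gujd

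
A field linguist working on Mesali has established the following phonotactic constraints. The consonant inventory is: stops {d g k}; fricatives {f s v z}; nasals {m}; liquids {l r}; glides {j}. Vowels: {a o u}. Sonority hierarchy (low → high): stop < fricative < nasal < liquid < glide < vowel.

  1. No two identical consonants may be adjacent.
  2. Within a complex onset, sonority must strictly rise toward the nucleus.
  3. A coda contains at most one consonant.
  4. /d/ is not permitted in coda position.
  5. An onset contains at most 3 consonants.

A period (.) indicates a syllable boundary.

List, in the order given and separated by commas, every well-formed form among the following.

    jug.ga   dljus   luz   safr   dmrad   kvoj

dljus, luz, kvoj

jug.ga — violates constraint 1: adjacent identical consonants /gg/ → ill-formed
dljus — σ1 onset /dlj/ (1→4→5 rises), coda /s/ ok → well-formed
luz — σ1 onset /l/, coda /z/ ok → well-formed
safr — violates constraint 3: syllable 1 coda /fr/ has 2 consonants (> 1) → ill-formed
dmrad — violates constraint 4: syllable 1 coda contains /d/ → ill-formed
kvoj — σ1 onset /kv/ (1→2 rises), coda /j/ ok → well-formed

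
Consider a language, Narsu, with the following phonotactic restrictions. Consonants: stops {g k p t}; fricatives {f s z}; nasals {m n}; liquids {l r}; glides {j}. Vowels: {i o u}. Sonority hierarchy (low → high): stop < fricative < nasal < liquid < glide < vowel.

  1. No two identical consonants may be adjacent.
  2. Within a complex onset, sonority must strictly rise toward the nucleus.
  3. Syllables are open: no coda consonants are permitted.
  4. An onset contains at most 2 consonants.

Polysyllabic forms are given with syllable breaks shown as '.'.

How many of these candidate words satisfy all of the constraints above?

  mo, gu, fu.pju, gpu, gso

mo — σ1 onset /m/, coda /∅/ ok → licit
gu — σ1 onset /g/, coda /∅/ ok → licit
fu.pju — σ1 onset /f/, coda /∅/ ok; σ2 onset /pj/ (1→5 rises), coda /∅/ ok → licit
gpu — violates constraint 2: syllable 1 onset /gp/: /g/ (stop, 1) → /p/ (stop, 1) does not rise → illicit
gso — σ1 onset /gs/ (1→2 rises), coda /∅/ ok → licit
Licit: mo, gu, fu.pju, gso → 4.

4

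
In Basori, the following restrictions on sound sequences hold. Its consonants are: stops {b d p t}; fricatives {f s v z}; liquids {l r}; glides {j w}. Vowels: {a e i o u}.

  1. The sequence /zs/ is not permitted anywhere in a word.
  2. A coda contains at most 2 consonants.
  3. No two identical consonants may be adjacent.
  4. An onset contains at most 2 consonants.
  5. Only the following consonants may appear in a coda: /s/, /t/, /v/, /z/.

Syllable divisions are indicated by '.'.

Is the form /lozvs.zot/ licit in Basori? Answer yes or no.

no

/lozvs.zot/ — violates constraint 2: syllable 1 coda /zvs/ has 3 consonants (> 2) → illicit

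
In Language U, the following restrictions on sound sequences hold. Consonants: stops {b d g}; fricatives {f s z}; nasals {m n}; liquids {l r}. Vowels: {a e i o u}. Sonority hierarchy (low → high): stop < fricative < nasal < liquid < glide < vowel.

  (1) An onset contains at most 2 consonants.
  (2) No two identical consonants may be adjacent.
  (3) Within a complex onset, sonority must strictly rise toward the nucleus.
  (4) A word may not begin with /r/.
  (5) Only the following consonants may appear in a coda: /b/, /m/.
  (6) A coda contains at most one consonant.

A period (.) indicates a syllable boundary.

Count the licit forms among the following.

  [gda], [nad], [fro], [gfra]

[gda] — violates constraint 3: syllable 1 onset /gd/: /g/ (stop, 1) → /d/ (stop, 1) does not rise → illicit
[nad] — violates constraint 5: syllable 1 coda contains /d/, which is not a licensed coda consonant → illicit
[fro] — σ1 onset /fr/ (2→4 rises), coda /∅/ ok → licit
[gfra] — violates constraint 1: syllable 1 onset /gfr/ has 3 consonants (> 2) → illicit
Licit: [fro] → 1.

1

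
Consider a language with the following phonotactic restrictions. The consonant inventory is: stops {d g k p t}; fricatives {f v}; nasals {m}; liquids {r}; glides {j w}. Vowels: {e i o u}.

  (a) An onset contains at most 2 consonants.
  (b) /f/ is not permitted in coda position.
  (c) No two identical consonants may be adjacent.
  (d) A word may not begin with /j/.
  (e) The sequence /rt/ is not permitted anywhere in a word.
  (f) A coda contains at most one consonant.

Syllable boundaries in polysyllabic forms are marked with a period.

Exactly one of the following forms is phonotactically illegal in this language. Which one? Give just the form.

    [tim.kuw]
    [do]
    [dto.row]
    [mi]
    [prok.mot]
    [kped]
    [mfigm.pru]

[tim.kuw] — σ1 onset /t/, coda /m/ ok; σ2 onset /k/, coda /w/ ok → phonotactically legal
[do] — σ1 onset /d/, coda /∅/ ok → phonotactically legal
[dto.row] — σ1 onset /dt/ (2C), coda /∅/ ok; σ2 onset /r/, coda /w/ ok → phonotactically legal
[mi] — σ1 onset /m/, coda /∅/ ok → phonotactically legal
[prok.mot] — σ1 onset /pr/ (2C), coda /k/ ok; σ2 onset /m/, coda /t/ ok → phonotactically legal
[kped] — σ1 onset /kp/ (2C), coda /d/ ok → phonotactically legal
[mfigm.pru] — violates constraint (f): syllable 1 coda /gm/ has 2 consonants (> 1) → phonotactically illegal

[mfigm.pru]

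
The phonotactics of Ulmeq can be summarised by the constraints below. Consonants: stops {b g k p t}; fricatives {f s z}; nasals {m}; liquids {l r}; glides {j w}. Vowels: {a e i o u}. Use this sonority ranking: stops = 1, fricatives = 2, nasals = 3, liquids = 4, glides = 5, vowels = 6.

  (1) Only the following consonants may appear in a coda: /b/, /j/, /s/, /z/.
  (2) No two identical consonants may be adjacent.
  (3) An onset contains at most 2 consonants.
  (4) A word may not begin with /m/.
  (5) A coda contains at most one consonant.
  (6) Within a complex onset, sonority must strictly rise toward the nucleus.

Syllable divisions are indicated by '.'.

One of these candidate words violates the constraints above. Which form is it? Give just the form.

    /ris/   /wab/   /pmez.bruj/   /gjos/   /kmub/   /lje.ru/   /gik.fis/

/ris/ — σ1 onset /r/, coda /s/ ok → phonotactically legal
/wab/ — σ1 onset /w/, coda /b/ ok → phonotactically legal
/pmez.bruj/ — σ1 onset /pm/ (1→3 rises), coda /z/ ok; σ2 onset /br/ (1→4 rises), coda /j/ ok → phonotactically legal
/gjos/ — σ1 onset /gj/ (1→5 rises), coda /s/ ok → phonotactically legal
/kmub/ — σ1 onset /km/ (1→3 rises), coda /b/ ok → phonotactically legal
/lje.ru/ — σ1 onset /lj/ (4→5 rises), coda /∅/ ok; σ2 onset /r/, coda /∅/ ok → phonotactically legal
/gik.fis/ — violates constraint 1: syllable 1 coda contains /k/, which is not a licensed coda consonant → phonotactically illegal

/gik.fis/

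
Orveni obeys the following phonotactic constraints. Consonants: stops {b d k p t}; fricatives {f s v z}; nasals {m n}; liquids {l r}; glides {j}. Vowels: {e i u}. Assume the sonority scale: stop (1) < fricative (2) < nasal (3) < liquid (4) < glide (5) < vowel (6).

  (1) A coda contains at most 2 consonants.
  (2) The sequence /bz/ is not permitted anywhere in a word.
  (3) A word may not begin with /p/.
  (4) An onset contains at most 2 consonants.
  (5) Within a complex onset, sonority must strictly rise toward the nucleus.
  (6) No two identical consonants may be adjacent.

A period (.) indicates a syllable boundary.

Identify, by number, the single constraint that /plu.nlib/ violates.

3

/plu.nlib/: word begins with /p/.
This is a violation of constraint 3: "A word may not begin with /p/."
The remaining constraints (1, 2, 4, 5, 6) are satisfied.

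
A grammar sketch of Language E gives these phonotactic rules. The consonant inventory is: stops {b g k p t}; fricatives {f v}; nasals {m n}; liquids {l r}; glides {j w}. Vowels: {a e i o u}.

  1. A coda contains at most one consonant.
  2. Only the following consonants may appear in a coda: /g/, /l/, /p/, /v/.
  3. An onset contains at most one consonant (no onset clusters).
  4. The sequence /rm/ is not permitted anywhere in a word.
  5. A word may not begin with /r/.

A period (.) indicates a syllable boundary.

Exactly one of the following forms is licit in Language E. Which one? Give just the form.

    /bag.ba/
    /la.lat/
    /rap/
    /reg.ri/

/bag.ba/ — σ1 onset /b/, coda /g/ ok; σ2 onset /b/, coda /∅/ ok → licit
/la.lat/ — violates constraint 2: syllable 2 coda contains /t/, which is not a licensed coda consonant → illicit
/rap/ — violates constraint 5: word begins with /r/ → illicit
/reg.ri/ — violates constraint 5: word begins with /r/ → illicit

/bag.ba/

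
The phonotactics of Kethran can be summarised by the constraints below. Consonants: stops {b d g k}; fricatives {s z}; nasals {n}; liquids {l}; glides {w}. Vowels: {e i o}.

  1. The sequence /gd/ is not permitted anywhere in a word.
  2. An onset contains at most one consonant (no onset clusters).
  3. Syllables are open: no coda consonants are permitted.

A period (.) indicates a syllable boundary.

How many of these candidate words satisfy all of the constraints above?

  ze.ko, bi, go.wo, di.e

ze.ko — σ1 onset /z/, coda /∅/ ok; σ2 onset /k/, coda /∅/ ok → well-formed
bi — σ1 onset /b/, coda /∅/ ok → well-formed
go.wo — σ1 onset /g/, coda /∅/ ok; σ2 onset /w/, coda /∅/ ok → well-formed
di.e — σ1 onset /d/, coda /∅/ ok; σ2 onset /∅/, coda /∅/ ok → well-formed
Well-formed: ze.ko, bi, go.wo, di.e → 4.

4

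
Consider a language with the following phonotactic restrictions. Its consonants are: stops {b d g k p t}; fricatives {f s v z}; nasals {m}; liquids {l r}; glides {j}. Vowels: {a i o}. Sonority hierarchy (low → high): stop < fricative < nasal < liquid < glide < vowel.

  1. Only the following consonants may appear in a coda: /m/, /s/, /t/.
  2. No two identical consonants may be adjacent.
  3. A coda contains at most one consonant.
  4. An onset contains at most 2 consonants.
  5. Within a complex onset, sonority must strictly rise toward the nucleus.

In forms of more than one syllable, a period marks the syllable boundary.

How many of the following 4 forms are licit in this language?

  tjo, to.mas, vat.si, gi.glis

4

tjo — σ1 onset /tj/ (1→5 rises), coda /∅/ ok → licit
to.mas — σ1 onset /t/, coda /∅/ ok; σ2 onset /m/, coda /s/ ok → licit
vat.si — σ1 onset /v/, coda /t/ ok; σ2 onset /s/, coda /∅/ ok → licit
gi.glis — σ1 onset /g/, coda /∅/ ok; σ2 onset /gl/ (1→4 rises), coda /s/ ok → licit
Licit: tjo, to.mas, vat.si, gi.glis → 4.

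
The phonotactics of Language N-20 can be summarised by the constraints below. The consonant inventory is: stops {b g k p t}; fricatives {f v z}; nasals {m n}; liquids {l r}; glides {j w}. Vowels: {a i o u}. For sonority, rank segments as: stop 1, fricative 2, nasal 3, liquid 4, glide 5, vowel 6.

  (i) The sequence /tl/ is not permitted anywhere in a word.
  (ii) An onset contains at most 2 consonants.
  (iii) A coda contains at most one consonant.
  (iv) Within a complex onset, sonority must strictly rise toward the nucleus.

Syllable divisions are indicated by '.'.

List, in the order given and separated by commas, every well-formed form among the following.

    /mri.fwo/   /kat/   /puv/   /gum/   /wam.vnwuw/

/mri.fwo/, /kat/, /puv/, /gum/

/mri.fwo/ — σ1 onset /mr/ (3→4 rises), coda /∅/ ok; σ2 onset /fw/ (2→5 rises), coda /∅/ ok → well-formed
/kat/ — σ1 onset /k/, coda /t/ ok → well-formed
/puv/ — σ1 onset /p/, coda /v/ ok → well-formed
/gum/ — σ1 onset /g/, coda /m/ ok → well-formed
/wam.vnwuw/ — violates constraint (ii): syllable 2 onset /vnw/ has 3 consonants (> 2) → ill-formed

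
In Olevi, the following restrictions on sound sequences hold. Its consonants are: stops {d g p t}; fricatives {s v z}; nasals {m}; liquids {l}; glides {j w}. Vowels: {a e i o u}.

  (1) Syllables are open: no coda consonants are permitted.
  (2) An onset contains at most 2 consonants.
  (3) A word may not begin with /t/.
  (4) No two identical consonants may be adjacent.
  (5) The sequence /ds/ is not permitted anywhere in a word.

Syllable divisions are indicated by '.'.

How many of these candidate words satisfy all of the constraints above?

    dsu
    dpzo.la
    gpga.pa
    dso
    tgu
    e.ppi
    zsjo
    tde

0

dsu — violates constraint 5: contains banned sequence /ds/ → illicit
dpzo.la — violates constraint 2: syllable 1 onset /dpz/ has 3 consonants (> 2) → illicit
gpga.pa — violates constraint 2: syllable 1 onset /gpg/ has 3 consonants (> 2) → illicit
dso — violates constraint 5: contains banned sequence /ds/ → illicit
tgu — violates constraint 3: word begins with /t/ → illicit
e.ppi — violates constraint 4: adjacent identical consonants /pp/ → illicit
zsjo — violates constraint 2: syllable 1 onset /zsj/ has 3 consonants (> 2) → illicit
tde — violates constraint 3: word begins with /t/ → illicit
No form is licit → 0.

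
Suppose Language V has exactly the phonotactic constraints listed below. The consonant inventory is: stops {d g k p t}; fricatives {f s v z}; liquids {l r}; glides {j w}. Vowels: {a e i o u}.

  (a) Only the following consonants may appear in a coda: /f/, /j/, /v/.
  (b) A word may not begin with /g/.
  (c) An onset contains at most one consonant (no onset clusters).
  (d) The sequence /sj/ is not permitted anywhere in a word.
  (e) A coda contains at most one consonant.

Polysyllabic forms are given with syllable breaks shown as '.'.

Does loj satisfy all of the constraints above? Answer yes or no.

yes

loj — σ1 onset /l/, coda /j/ ok → licit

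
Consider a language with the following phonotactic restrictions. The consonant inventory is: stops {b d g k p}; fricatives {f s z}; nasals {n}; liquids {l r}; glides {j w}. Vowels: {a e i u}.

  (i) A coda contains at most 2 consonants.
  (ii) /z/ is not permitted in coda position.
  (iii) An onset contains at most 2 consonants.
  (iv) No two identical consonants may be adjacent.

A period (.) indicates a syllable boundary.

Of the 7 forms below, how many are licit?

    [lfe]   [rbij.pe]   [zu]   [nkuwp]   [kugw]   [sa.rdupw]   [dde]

6

[lfe] — σ1 onset /lf/ (2C), coda /∅/ ok → licit
[rbij.pe] — σ1 onset /rb/ (2C), coda /j/ ok; σ2 onset /p/, coda /∅/ ok → licit
[zu] — σ1 onset /z/, coda /∅/ ok → licit
[nkuwp] — σ1 onset /nk/ (2C), coda /wp/ (2C) ok → licit
[kugw] — σ1 onset /k/, coda /gw/ (2C) ok → licit
[sa.rdupw] — σ1 onset /s/, coda /∅/ ok; σ2 onset /rd/ (2C), coda /pw/ (2C) ok → licit
[dde] — violates constraint (iv): adjacent identical consonants /dd/ → illicit
Licit: [lfe], [rbij.pe], [zu], [nkuwp], [kugw], [sa.rdupw] → 6.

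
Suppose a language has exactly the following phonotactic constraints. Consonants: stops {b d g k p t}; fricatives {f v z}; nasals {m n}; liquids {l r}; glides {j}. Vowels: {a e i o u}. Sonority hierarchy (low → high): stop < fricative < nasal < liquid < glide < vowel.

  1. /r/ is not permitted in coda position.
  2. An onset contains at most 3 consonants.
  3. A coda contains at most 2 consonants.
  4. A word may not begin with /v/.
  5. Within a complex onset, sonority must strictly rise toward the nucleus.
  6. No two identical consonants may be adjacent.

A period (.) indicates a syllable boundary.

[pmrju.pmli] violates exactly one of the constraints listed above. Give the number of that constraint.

2

[pmrju.pmli]: syllable 1 onset /pmrj/ has 4 consonants (> 3).
This is a violation of constraint 2: "An onset contains at most 3 consonants."
The remaining constraints (1, 3, 4, 5, 6) are satisfied.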